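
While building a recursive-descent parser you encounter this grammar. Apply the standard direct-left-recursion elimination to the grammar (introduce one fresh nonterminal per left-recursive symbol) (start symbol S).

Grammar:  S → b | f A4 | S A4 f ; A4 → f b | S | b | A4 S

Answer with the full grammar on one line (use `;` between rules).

Directly left-recursive nonterminals: S, A4.
For S: α = {A4 f}, β = {b, f A4}. Rewrite as S → β S' and S' → α S' | ε.
For A4: α = {S}, β = {f b, S, b}. Rewrite as A4 → β A4' and A4' → α A4' | ε.

S → b S' | f A4 S'; A4 → f b A4' | S A4' | b A4'; S' → A4 f S' | ε; A4' → S A4' | ε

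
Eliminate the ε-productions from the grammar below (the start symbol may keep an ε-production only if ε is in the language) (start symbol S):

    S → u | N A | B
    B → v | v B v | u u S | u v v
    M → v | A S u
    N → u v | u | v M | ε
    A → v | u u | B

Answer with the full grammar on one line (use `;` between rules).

Nullable nonterminals: {N}.
ε ∉ L(G), so no ε-production is kept.
For each production, add variants omitting each subset of nullable occurrences: S → N A gives N A | A.

S → u | N A | A | B; B → v | v B v | u u S | u v v; M → v | A S u; N → u v | u | v M; A → v | u u | B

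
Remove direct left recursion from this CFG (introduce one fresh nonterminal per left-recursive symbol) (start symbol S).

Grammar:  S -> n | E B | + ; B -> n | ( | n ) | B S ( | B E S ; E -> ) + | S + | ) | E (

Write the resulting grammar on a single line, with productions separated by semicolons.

S -> n | E B | +; B -> n B' | ( B' | n ) B'; E -> ) + E' | S + E' | ) E'; B' -> S ( B' | E S B' | eps; E' -> ( E' | eps

Directly left-recursive nonterminals: B, E.
For B: α = {S (, E S}, β = {n, (, n )}. Rewrite as B → β B' and B' → α B' | ε.
For E: α = {(}, β = {) +, S +, )}. Rewrite as E → β E' and E' → α E' | ε.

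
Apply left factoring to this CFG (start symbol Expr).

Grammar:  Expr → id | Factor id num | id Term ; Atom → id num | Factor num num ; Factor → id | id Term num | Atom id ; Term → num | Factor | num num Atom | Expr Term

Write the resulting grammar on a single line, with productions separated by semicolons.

Expr has alternatives sharing prefix 'id': factor to Expr → id Expr1 with Expr1 → ε | Term.
Factor has alternatives sharing prefix 'id': factor to Factor → id Factor1 with Factor1 → ε | Term num.
Term has alternatives sharing prefix 'num': factor to Term → num Term1 with Term1 → ε | num Atom.

Expr → Factor id num | id Expr1; Atom → id num | Factor num num; Factor → Atom id | id Factor1; Term → Factor | Expr Term | num Term1; Expr1 → ε | Term; Factor1 → ε | Term num; Term1 → ε | num Atom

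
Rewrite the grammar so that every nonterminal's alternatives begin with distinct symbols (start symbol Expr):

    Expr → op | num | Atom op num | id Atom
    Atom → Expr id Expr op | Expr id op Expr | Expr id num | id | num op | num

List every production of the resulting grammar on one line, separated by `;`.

Expr → op | num | Atom op num | id Atom; Atom → id | Expr id Atom1 | num Atom2; Atom1 → Expr op | op Expr | num; Atom2 → op | ε

Atom has alternatives sharing prefix 'Expr id': factor to Atom → Expr id Atom1 with Atom1 → Expr op | op Expr | num.
Atom has alternatives sharing prefix 'num': factor to Atom → num Atom2 with Atom2 → op | ε.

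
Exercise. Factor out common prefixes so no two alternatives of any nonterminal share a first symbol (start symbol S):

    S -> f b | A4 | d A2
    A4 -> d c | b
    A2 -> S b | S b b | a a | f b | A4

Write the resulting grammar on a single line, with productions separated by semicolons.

A2 has alternatives sharing prefix 'S b': factor to A2 → S b A2' with A2' → ε | b.

S -> f b | A4 | d A2; A4 -> d c | b; A2 -> a a | f b | A4 | S b A2'; A2' -> ε | b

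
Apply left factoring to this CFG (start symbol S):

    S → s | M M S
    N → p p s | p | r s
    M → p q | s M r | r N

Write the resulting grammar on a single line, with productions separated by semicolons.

N has alternatives sharing prefix 'p': factor to N → p N' with N' → p s | ε.

S → s | M M S; N → r s | p N'; M → p q | s M r | r N; N' → p s | ε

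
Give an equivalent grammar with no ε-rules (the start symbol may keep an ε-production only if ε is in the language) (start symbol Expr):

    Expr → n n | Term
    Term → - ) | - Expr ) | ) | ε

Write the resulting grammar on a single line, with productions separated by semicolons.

The nullable symbols are {Expr, Term}.
ε ∈ L(G) since Expr is nullable, so keep Expr → ε.

Expr → n n | Term | ε; Term → - ) | - Expr ) | )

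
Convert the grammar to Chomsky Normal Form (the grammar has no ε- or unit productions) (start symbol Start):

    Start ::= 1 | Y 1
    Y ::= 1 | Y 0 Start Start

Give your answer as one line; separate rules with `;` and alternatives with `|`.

Introduce a nonterminal for each terminal appearing in a rule of length ≥ 2: X1 → 1, X2 → 0.
Binarize each right-hand side of length ≥ 3 by chaining fresh nonterminals (Y1, Y2, …): affected rules were Y → Y X2 Start Start.

Start ::= 1 | Y X1; Y ::= 1 | Y Y1; X1 ::= 1; X2 ::= 0; Y1 ::= X2 Y2; Y2 ::= Start Start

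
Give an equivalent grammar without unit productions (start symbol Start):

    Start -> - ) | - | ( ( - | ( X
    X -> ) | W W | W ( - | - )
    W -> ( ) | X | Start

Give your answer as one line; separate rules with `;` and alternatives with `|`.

Start -> - ) | - | ( ( - | ( X; X -> ) | W W | W ( - | - ); W -> - ) | - | ( ( - | ( X | ) | W W | W ( - | ( )

Unit pairs: W ⇒* {Start, X}.
For each unit pair (A, B), copy every non-unit production of B to A, then drop all unit productions.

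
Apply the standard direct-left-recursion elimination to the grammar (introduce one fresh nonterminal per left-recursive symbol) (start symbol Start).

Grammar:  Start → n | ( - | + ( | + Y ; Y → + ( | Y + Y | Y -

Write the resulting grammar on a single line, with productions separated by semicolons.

Left recursion appears on Y.
For Y: α = {+ Y, -}, β = {+ (}. Rewrite as Y → β Y1 and Y1 → α Y1 | ε.

Start → n | ( - | + ( | + Y; Y → + ( Y1; Y1 → + Y Y1 | - Y1 | ε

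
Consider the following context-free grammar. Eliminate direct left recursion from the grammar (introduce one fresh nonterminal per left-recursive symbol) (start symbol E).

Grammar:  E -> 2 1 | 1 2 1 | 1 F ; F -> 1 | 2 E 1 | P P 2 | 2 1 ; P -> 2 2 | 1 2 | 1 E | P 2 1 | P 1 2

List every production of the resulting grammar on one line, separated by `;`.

E -> 2 1 | 1 2 1 | 1 F; F -> 1 | 2 E 1 | P P 2 | 2 1; P -> 2 2 P' | 1 2 P' | 1 E P'; P' -> 2 1 P' | 1 2 P' | ε

P is directly left-recursive.
For P: α = {2 1, 1 2}, β = {2 2, 1 2, 1 E}. Rewrite as P → β P' and P' → α P' | ε.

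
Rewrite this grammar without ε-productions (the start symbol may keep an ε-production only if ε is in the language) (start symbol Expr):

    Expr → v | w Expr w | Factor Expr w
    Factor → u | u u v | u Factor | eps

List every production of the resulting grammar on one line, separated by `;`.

Expr → v | w Expr w | Factor Expr w | Expr w; Factor → u | u u v | u Factor

Nullable nonterminals: {Factor}.
ε ∉ L(G), so no ε-production is kept.
For each production, add variants omitting each subset of nullable occurrences: Expr → Factor Expr w gives Factor Expr w | Expr w.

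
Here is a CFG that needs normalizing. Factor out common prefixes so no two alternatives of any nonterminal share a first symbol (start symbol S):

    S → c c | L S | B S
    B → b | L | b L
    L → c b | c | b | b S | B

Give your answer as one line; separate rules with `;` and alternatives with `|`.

B has alternatives sharing prefix 'b': factor to B → b B' with B' → ε | L.
L has alternatives sharing prefix 'c': factor to L → c L' with L' → b | ε.
L has alternatives sharing prefix 'b': factor to L → b L'' with L'' → ε | S.

S → c c | L S | B S; B → L | b B'; L → B | c L' | b L''; B' → eps | L; L' → b | eps; L'' → eps | S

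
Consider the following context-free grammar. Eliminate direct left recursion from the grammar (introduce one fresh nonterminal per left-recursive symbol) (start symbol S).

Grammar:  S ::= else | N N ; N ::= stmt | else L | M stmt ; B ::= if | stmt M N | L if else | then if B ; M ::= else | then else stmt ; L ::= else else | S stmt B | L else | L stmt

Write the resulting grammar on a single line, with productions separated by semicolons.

L is directly left-recursive.
For L: α = {else, stmt}, β = {else else, S stmt B}. Rewrite as L → β L' and L' → α L' | ε.

S ::= else | N N; N ::= stmt | else L | M stmt; B ::= if | stmt M N | L if else | then if B; M ::= else | then else stmt; L ::= else else L' | S stmt B L'; L' ::= else L' | stmt L' | ε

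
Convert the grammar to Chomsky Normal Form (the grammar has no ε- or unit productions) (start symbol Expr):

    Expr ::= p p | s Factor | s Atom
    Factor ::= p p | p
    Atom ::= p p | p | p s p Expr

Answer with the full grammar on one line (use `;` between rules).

Expr ::= X1 X1 | X2 Factor | X2 Atom; Factor ::= X1 X1 | p; Atom ::= X1 X1 | p | X1 Y1; X1 ::= p; X2 ::= s; Y1 ::= X2 Y2; Y2 ::= X1 Expr

Introduce a nonterminal for each terminal appearing in a rule of length ≥ 2: X1 → p, X2 → s.
Binarize each right-hand side of length ≥ 3 by chaining fresh nonterminals (Y1, Y2, …): affected rules were Atom → X1 X2 X1 Expr.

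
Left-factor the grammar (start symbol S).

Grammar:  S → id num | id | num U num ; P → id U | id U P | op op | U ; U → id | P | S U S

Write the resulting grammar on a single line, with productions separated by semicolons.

S has alternatives sharing prefix 'id': factor to S → id S' with S' → num | ε.
P has alternatives sharing prefix 'id U': factor to P → id U P' with P' → ε | P.

S → num U num | id S'; P → op op | U | id U P'; U → id | P | S U S; S' → num | ε; P' → ε | P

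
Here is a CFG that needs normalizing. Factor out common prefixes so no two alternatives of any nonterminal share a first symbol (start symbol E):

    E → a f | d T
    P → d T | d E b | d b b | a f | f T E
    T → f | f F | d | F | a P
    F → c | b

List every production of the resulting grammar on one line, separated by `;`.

E → a f | d T; P → a f | f T E | d P'; T → d | F | a P | f T'; F → c | b; P' → T | E b | b b; T' → ε | F

P has alternatives sharing prefix 'd': factor to P → d P' with P' → T | E b | b b.
T has alternatives sharing prefix 'f': factor to T → f T' with T' → ε | F.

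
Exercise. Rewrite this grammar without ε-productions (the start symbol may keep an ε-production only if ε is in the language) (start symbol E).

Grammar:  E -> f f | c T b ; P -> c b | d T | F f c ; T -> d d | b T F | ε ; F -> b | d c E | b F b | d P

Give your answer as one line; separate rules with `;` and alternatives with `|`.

E -> f f | c T b | c b; P -> c b | d T | d | F f c; T -> d d | b T F | b F; F -> b | d c E | b F b | d P

The nullable symbols are {T}.
ε ∉ L(G), so no ε-production is kept.
Add the nullable-subset variants: E → c T b gives c T b | c b. P → d T gives d T | d. T → b T F gives b T F | b F.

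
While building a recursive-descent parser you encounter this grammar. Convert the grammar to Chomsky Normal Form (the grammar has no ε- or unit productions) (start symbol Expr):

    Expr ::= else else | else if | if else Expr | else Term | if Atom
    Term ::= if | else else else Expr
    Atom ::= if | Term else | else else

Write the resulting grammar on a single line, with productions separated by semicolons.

Expr ::= X1 X1 | X1 X2 | X2 Y1 | X1 Term | X2 Atom; Term ::= if | X1 Y2; Atom ::= if | Term X1 | X1 X1; X1 ::= else; X2 ::= if; Y1 ::= X1 Expr; Y2 ::= X1 Y3; Y3 ::= X1 Expr

Introduce a nonterminal for each terminal appearing in a rule of length ≥ 2: X1 → else, X2 → if.
Binarize each right-hand side of length ≥ 3 by chaining fresh nonterminals (Y1, Y2, …): affected rules were Expr → X2 X1 Expr; Term → X1 X1 X1 Expr.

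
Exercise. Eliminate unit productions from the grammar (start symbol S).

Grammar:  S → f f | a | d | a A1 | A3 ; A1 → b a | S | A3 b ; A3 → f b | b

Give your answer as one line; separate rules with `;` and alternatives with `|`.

S → f f | a | d | a A1 | f b | b; A1 → b a | A3 b | f f | a | d | a A1 | f b | b; A3 → f b | b

Unit pairs: A1 ⇒* {A3, S}; S ⇒* {A3}.
Replace each nonterminal's rules with the union of the non-unit rules of every nonterminal it unit-derives.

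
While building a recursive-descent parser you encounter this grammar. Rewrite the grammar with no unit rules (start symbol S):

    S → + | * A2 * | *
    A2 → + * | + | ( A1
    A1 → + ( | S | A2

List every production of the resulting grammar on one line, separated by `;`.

S → + | * A2 * | *; A2 → + * | + | ( A1; A1 → + * | + | ( A1 | + ( | * A2 * | *

Unit pairs: A1 ⇒* {A2, S}.
For each unit pair (A, B), copy every non-unit production of B to A, then drop all unit productions.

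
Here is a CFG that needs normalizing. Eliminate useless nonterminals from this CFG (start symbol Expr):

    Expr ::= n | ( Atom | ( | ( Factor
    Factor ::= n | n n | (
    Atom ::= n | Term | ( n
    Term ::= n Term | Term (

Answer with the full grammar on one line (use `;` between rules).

Expr ::= n | ( Atom | ( | ( Factor; Factor ::= n | n n | (; Atom ::= n | ( n

Generating nonterminals: {Atom, Expr, Factor}.
Reachable from Expr after that: {Atom, Expr, Factor}.
Removed useless symbols: {Term} and every production mentioning them.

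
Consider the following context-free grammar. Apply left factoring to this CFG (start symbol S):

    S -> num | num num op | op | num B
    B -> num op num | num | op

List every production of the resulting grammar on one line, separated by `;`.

S has alternatives sharing prefix 'num': factor to S → num S' with S' → ε | num op | B.
B has alternatives sharing prefix 'num': factor to B → num B' with B' → op num | ε.

S -> op | num S'; B -> op | num B'; S' -> ε | num op | B; B' -> op num | ε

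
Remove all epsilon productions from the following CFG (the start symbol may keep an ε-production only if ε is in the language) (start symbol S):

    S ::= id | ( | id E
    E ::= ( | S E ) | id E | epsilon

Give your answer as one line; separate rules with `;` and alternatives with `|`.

S ::= id | ( | id E; E ::= ( | S E ) | S ) | id E | id

Nullable set = {E}.
ε ∉ L(G), so no ε-production is kept.
Add the nullable-subset variants: E → S E ) gives S E ) | S ). E → id E gives id E | id.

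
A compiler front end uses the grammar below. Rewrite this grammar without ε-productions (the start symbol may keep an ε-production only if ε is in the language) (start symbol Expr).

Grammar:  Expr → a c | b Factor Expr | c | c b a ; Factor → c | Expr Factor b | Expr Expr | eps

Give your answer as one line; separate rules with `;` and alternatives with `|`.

Expr → a c | b Factor Expr | b Expr | c | c b a; Factor → c | Expr Factor b | Expr b | Expr Expr

Nullable set = {Factor}.
ε ∉ L(G), so no ε-production is kept.
Add the nullable-subset variants: Expr → b Factor Expr gives b Factor Expr | b Expr. Factor → Expr Factor b gives Expr Factor b | Expr b.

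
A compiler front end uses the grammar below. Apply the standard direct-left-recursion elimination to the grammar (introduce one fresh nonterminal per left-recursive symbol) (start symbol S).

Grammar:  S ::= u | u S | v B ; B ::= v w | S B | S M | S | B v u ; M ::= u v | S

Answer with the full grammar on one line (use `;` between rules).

Left recursion appears on B.
For B: α = {v u}, β = {v w, S B, S M, S}. Rewrite as B → β B' and B' → α B' | ε.

S ::= u | u S | v B; B ::= v w B' | S B B' | S M B' | S B'; M ::= u v | S; B' ::= v u B' | eps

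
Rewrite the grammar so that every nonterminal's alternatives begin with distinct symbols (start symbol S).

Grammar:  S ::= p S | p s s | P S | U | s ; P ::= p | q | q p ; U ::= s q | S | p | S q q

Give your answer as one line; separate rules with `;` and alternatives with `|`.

S has alternatives sharing prefix 'p': factor to S → p S' with S' → S | s s.
P has alternatives sharing prefix 'q': factor to P → q P' with P' → ε | p.
U has alternatives sharing prefix 'S': factor to U → S U' with U' → ε | q q.

S ::= P S | U | s | p S'; P ::= p | q P'; U ::= s q | p | S U'; S' ::= S | s s; P' ::= ε | p; U' ::= ε | q q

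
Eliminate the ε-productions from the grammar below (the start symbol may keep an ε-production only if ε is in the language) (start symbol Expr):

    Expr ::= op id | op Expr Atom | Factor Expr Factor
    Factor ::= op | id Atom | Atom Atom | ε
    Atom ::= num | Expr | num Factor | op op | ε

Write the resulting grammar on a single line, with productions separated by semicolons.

The nullable symbols are {Atom, Factor}.
ε ∉ L(G), so no ε-production is kept.
For each production, add variants omitting each subset of nullable occurrences: Expr → op Expr Atom gives op Expr Atom | op Expr. Expr → Factor Expr Factor gives Factor Expr Factor | Factor Expr | Expr Factor. Factor → id Atom gives id Atom | id. Factor → Atom Atom gives Atom Atom | Atom.

Expr ::= op id | op Expr Atom | op Expr | Factor Expr Factor | Factor Expr | Expr Factor; Factor ::= op | id Atom | id | Atom Atom | Atom; Atom ::= num | Expr | num Factor | op op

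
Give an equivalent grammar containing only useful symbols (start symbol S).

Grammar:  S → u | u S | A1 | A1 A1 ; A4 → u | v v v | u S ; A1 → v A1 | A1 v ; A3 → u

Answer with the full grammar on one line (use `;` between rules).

S → u | u S

Generating nonterminals: {A3, A4, S}.
Reachable from S after that: {S}.
Removed useless symbols: {A1, A3, A4} and every production mentioning them.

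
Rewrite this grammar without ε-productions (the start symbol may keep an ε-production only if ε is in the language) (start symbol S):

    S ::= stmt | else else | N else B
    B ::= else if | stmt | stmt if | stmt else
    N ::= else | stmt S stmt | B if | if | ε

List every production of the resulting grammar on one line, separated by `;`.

S ::= stmt | else else | N else B | else B; B ::= else if | stmt | stmt if | stmt else; N ::= else | stmt S stmt | B if | if

Nullable set = {N}.
ε ∉ L(G), so no ε-production is kept.
For each production, add variants omitting each subset of nullable occurrences: S → N else B gives N else B | else B.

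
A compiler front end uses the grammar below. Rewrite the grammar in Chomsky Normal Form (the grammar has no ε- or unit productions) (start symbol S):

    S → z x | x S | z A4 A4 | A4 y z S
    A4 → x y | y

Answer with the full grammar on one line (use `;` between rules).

Introduce a nonterminal for each terminal appearing in a rule of length ≥ 2: X1 → z, X2 → x, X3 → y.
Binarize each right-hand side of length ≥ 3 by chaining fresh nonterminals (Y1, Y2, …): affected rules were S → X1 A4 A4; S → A4 X3 X1 S.

S → X1 X2 | X2 S | X1 Y1 | A4 Y2; A4 → X2 X3 | y; X1 → z; X2 → x; X3 → y; Y1 → A4 A4; Y2 → X3 Y3; Y3 → X1 S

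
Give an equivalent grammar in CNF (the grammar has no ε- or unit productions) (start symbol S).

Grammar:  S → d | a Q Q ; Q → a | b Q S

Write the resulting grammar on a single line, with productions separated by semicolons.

S → d | X1 Y1; Q → a | X2 Y2; X1 → a; X2 → b; Y1 → Q Q; Y2 → Q S

Introduce a nonterminal for each terminal appearing in a rule of length ≥ 2: X1 → a, X2 → b.
Binarize each right-hand side of length ≥ 3 by chaining fresh nonterminals (Y1, Y2, …): affected rules were S → X1 Q Q; Q → X2 Q S.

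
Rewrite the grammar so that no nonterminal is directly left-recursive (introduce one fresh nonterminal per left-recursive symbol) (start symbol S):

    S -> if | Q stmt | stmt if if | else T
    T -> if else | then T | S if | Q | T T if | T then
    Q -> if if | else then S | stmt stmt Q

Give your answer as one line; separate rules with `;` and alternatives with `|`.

T is directly left-recursive.
For T: α = {T if, then}, β = {if else, then T, S if, Q}. Rewrite as T → β T' and T' → α T' | ε.

S -> if | Q stmt | stmt if if | else T; T -> if else T' | then T T' | S if T' | Q T'; Q -> if if | else then S | stmt stmt Q; T' -> T if T' | then T' | ε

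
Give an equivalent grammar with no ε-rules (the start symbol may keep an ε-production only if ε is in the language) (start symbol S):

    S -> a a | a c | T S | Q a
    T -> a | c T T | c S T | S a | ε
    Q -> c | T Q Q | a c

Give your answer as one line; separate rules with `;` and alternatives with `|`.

S -> a a | a c | T S | Q a; T -> a | c T T | c T | c | c S T | c S | S a; Q -> c | T Q Q | Q Q | a c

Nullable nonterminals: {T}.
ε ∉ L(G), so no ε-production is kept.
Expand every rule over subsets of its nullable positions: T → c T T gives c T T | c T | c. T → c S T gives c S T | c S. Q → T Q Q gives T Q Q | Q Q.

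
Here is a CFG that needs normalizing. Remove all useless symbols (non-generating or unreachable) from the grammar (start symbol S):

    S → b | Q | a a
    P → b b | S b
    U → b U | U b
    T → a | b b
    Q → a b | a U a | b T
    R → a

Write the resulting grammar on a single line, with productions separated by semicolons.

Generating nonterminals: {P, Q, R, S, T}.
Reachable from S after that: {Q, S, T}.
Removed useless symbols: {P, R, U} and every production mentioning them.

S → b | Q | a a; T → a | b b; Q → a b | b T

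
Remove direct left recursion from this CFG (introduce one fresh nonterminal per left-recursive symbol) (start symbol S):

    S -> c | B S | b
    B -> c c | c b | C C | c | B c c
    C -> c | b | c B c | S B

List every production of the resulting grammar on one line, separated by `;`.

S -> c | B S | b; B -> c c B' | c b B' | C C B' | c B'; C -> c | b | c B c | S B; B' -> c c B' | epsilon

Directly left-recursive nonterminal: B.
For B: α = {c c}, β = {c c, c b, C C, c}. Rewrite as B → β B' and B' → α B' | ε.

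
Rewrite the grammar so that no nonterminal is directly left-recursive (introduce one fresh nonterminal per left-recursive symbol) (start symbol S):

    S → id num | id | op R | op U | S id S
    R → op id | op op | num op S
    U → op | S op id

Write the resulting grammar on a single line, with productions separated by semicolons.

S is directly left-recursive.
For S: α = {id S}, β = {id num, id, op R, op U}. Rewrite as S → β S' and S' → α S' | ε.

S → id num S' | id S' | op R S' | op U S'; R → op id | op op | num op S; U → op | S op id; S' → id S S' | epsilon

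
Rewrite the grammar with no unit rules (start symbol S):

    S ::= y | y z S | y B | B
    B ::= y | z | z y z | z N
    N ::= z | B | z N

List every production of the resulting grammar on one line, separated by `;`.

S ::= y | z | z y z | z N | y z S | y B; B ::= y | z | z y z | z N; N ::= y | z | z y z | z N

Unit pairs: N ⇒* {B}; S ⇒* {B}.
Replace each nonterminal's rules with the union of the non-unit rules of every nonterminal it unit-derives.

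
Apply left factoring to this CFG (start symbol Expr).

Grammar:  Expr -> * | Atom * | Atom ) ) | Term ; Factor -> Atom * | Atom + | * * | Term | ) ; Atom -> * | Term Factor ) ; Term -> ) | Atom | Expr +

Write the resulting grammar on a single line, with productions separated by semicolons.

Expr has alternatives sharing prefix 'Atom': factor to Expr → Atom Expr1 with Expr1 → * | ) ).
Factor has alternatives sharing prefix 'Atom': factor to Factor → Atom Factor1 with Factor1 → * | +.

Expr -> * | Term | Atom Expr1; Factor -> * * | Term | ) | Atom Factor1; Atom -> * | Term Factor ); Term -> ) | Atom | Expr +; Expr1 -> * | ) ); Factor1 -> * | +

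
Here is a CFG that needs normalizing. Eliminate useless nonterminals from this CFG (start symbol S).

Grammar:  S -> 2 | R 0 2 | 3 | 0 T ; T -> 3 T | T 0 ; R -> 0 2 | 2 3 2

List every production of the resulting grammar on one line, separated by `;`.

Generating nonterminals: {R, S}.
Reachable from S after that: {R, S}.
Removed useless symbols: {T} and every production mentioning them.

S -> 2 | R 0 2 | 3; R -> 0 2 | 2 3 2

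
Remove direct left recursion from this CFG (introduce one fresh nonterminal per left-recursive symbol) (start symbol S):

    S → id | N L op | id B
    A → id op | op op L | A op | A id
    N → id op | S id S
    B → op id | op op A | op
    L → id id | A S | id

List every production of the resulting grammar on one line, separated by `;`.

Directly left-recursive nonterminal: A.
For A: α = {op, id}, β = {id op, op op L}. Rewrite as A → β A' and A' → α A' | ε.

S → id | N L op | id B; A → id op A' | op op L A'; N → id op | S id S; B → op id | op op A | op; L → id id | A S | id; A' → op A' | id A' | ε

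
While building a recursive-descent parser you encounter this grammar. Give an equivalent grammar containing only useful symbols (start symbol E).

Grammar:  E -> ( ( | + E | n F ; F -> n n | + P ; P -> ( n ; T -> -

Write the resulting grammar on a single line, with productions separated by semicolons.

E -> ( ( | + E | n F; F -> n n | + P; P -> ( n

Generating nonterminals: {E, F, P, T}.
Reachable from E after that: {E, F, P}.
Removed useless symbols: {T} and every production mentioning them.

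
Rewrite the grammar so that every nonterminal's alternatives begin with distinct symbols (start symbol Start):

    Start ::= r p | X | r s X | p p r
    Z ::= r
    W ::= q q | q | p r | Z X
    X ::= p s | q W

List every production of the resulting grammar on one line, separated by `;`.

Start has alternatives sharing prefix 'r': factor to Start → r Start1 with Start1 → p | s X.
W has alternatives sharing prefix 'q': factor to W → q W1 with W1 → q | ε.

Start ::= X | p p r | r Start1; Z ::= r; W ::= p r | Z X | q W1; X ::= p s | q W; Start1 ::= p | s X; W1 ::= q | ε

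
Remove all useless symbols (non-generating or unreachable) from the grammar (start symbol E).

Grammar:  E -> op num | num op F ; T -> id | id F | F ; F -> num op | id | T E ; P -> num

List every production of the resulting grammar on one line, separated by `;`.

Generating nonterminals: {E, F, P, T}.
Reachable from E after that: {E, F, T}.
Removed useless symbols: {P} and every production mentioning them.

E -> op num | num op F; T -> id | id F | F; F -> num op | id | T E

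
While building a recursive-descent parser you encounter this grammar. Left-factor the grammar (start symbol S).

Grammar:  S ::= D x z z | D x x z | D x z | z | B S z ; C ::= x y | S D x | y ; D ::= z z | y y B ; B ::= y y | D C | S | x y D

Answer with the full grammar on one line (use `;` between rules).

S ::= z | B S z | D x S'; C ::= x y | S D x | y; D ::= z z | y y B; B ::= y y | D C | S | x y D; S' ::= x z | z S''; S'' ::= z | ε

S has alternatives sharing prefix 'D x': factor to S → D x S' with S' → z z | x z | z.
S' has alternatives sharing prefix 'z': factor to S' → z S'' with S'' → z | ε.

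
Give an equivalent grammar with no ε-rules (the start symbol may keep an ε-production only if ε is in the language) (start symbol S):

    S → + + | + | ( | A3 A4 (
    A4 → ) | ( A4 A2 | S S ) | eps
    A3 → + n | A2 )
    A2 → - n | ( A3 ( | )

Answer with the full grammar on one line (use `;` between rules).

S → + + | + | ( | A3 A4 ( | A3 (; A4 → ) | ( A4 A2 | ( A2 | S S ); A3 → + n | A2 ); A2 → - n | ( A3 ( | )

Nullable nonterminals: {A4}.
ε ∉ L(G), so no ε-production is kept.
For each production, add variants omitting each subset of nullable occurrences: S → A3 A4 ( gives A3 A4 ( | A3 (. A4 → ( A4 A2 gives ( A4 A2 | ( A2.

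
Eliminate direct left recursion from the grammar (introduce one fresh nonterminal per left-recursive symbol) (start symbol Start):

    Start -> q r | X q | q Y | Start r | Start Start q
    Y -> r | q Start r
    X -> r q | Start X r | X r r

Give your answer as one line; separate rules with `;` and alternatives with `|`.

Left recursion appears on Start, X.
For Start: α = {r, Start q}, β = {q r, X q, q Y}. Rewrite as Start → β Start1 and Start1 → α Start1 | ε.
For X: α = {r r}, β = {r q, Start X r}. Rewrite as X → β X1 and X1 → α X1 | ε.

Start -> q r Start1 | X q Start1 | q Y Start1; Y -> r | q Start r; X -> r q X1 | Start X r X1; Start1 -> r Start1 | Start q Start1 | ε; X1 -> r r X1 | ε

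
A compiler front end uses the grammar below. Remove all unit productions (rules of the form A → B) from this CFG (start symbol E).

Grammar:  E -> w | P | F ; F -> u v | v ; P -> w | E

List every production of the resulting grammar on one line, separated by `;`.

Unit pairs: E ⇒* {F, P}; P ⇒* {E, F}.
For every A with A ⇒* B via unit rules, add B's non-unit alternatives to A; then delete every rule of the form X → Y.

E -> w | u v | v; F -> u v | v; P -> w | u v | v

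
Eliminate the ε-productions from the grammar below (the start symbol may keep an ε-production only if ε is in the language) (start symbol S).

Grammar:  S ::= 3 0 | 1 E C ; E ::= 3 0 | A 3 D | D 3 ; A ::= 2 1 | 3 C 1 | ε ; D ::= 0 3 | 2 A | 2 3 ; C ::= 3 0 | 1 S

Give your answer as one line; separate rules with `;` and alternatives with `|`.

S ::= 3 0 | 1 E C; E ::= 3 0 | A 3 D | 3 D | D 3; A ::= 2 1 | 3 C 1; D ::= 0 3 | 2 A | 2 | 2 3; C ::= 3 0 | 1 S

Nullable set = {A}.
ε ∉ L(G), so no ε-production is kept.
Add the nullable-subset variants: E → A 3 D gives A 3 D | 3 D. D → 2 A gives 2 A | 2.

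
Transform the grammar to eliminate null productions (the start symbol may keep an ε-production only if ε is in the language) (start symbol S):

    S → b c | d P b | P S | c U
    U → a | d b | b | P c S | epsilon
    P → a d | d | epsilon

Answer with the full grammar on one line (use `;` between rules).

S → b c | d P b | d b | P S | c U | c; U → a | d b | b | P c S | c S; P → a d | d

Nullable set = {P, U}.
ε ∉ L(G), so no ε-production is kept.
Expand every rule over subsets of its nullable positions: S → d P b gives d P b | d b. S → c U gives c U | c. U → P c S gives P c S | c S.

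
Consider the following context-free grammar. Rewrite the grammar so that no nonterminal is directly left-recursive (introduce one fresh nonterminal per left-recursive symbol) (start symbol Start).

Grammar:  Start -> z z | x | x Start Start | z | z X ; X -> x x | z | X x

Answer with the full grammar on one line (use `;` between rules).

Directly left-recursive nonterminal: X.
For X: α = {x}, β = {x x, z}. Rewrite as X → β X1 and X1 → α X1 | ε.

Start -> z z | x | x Start Start | z | z X; X -> x x X1 | z X1; X1 -> x X1 | ε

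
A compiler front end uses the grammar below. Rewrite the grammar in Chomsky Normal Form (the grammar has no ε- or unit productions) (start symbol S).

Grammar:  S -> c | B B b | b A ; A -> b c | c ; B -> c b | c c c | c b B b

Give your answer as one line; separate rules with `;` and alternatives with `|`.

Introduce a nonterminal for each terminal appearing in a rule of length ≥ 2: X1 → b, X2 → c.
Binarize each right-hand side of length ≥ 3 by chaining fresh nonterminals (Y1, Y2, …): affected rules were S → B B X1; B → X2 X2 X2; B → X2 X1 B X1.

S -> c | B Y1 | X1 A; A -> X1 X2 | c; B -> X2 X1 | X2 Y2 | X2 Y3; X1 -> b; X2 -> c; Y1 -> B X1; Y2 -> X2 X2; Y3 -> X1 Y4; Y4 -> B X1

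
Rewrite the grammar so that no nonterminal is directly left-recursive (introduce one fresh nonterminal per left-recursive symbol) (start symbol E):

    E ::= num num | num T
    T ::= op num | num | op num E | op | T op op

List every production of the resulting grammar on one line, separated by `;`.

Directly left-recursive nonterminal: T.
For T: α = {op op}, β = {op num, num, op num E, op}. Rewrite as T → β T' and T' → α T' | ε.

E ::= num num | num T; T ::= op num T' | num T' | op num E T' | op T'; T' ::= op op T' | ε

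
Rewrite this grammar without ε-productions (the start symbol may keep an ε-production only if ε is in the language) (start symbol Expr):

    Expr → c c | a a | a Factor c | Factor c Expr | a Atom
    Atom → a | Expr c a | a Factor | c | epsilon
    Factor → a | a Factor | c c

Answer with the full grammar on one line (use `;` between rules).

Nullable set = {Atom}.
ε ∉ L(G), so no ε-production is kept.
For each production, add variants omitting each subset of nullable occurrences: Expr → a Atom gives a Atom | a.

Expr → c c | a a | a Factor c | Factor c Expr | a Atom | a; Atom → a | Expr c a | a Factor | c; Factor → a | a Factor | c c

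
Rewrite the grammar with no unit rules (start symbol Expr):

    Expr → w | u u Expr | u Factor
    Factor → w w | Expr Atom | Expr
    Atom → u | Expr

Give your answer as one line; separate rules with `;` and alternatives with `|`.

Expr → w | u u Expr | u Factor; Factor → w w | Expr Atom | w | u u Expr | u Factor; Atom → u | w | u u Expr | u Factor

Unit pairs: Atom ⇒* {Expr}; Factor ⇒* {Expr}.
For each unit pair (A, B), copy every non-unit production of B to A, then drop all unit productions.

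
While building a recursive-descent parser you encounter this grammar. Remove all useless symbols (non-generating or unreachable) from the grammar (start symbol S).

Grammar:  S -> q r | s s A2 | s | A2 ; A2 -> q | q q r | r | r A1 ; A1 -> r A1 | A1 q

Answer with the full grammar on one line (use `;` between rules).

S -> q r | s s A2 | s | A2; A2 -> q | q q r | r

Generating nonterminals: {A2, S}.
Reachable from S after that: {A2, S}.
Removed useless symbols: {A1} and every production mentioning them.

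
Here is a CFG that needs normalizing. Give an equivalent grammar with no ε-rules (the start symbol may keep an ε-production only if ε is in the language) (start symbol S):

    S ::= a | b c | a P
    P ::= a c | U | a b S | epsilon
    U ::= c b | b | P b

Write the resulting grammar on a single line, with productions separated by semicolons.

S ::= a | b c | a P; P ::= a c | U | a b S; U ::= c b | b | P b

Nullable nonterminals: {P}.
ε ∉ L(G), so no ε-production is kept.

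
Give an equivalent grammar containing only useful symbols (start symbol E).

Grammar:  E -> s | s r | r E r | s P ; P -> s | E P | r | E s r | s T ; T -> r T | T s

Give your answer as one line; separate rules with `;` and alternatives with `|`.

E -> s | s r | r E r | s P; P -> s | E P | r | E s r

Generating nonterminals: {E, P}.
Reachable from E after that: {E, P}.
Removed useless symbols: {T} and every production mentioning them.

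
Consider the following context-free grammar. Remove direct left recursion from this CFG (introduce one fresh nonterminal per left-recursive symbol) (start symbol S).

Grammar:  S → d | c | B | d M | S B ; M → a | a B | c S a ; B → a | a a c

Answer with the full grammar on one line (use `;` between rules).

S → d S' | c S' | B S' | d M S'; M → a | a B | c S a; B → a | a a c; S' → B S' | epsilon

Left recursion appears on S.
For S: α = {B}, β = {d, c, B, d M}. Rewrite as S → β S' and S' → α S' | ε.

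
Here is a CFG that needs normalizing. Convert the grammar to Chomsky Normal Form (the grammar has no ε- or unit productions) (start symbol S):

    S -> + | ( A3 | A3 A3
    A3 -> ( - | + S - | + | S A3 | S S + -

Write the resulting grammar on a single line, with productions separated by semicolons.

Introduce a nonterminal for each terminal appearing in a rule of length ≥ 2: X1 → (, X2 → -, X3 → +.
Binarize each right-hand side of length ≥ 3 by chaining fresh nonterminals (Y1, Y2, …): affected rules were A3 → X3 S X2; A3 → S S X3 X2.

S -> + | X1 A3 | A3 A3; A3 -> X1 X2 | X3 Y1 | + | S A3 | S Y2; X1 -> (; X2 -> -; X3 -> +; Y1 -> S X2; Y2 -> S Y3; Y3 -> X3 X2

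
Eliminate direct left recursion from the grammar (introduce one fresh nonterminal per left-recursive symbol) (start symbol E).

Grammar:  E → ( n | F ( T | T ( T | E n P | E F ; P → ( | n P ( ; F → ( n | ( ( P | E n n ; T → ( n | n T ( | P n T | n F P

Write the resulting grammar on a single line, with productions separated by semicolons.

E → ( n E' | F ( T E' | T ( T E'; P → ( | n P (; F → ( n | ( ( P | E n n; T → ( n | n T ( | P n T | n F P; E' → n P E' | F E' | ε

Directly left-recursive nonterminal: E.
For E: α = {n P, F}, β = {( n, F ( T, T ( T}. Rewrite as E → β E' and E' → α E' | ε.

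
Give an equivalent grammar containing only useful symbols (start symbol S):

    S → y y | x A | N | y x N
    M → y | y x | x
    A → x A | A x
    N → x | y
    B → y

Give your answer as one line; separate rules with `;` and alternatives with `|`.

S → y y | N | y x N; N → x | y

Generating nonterminals: {B, M, N, S}.
Reachable from S after that: {N, S}.
Removed useless symbols: {A, B, M} and every production mentioning them.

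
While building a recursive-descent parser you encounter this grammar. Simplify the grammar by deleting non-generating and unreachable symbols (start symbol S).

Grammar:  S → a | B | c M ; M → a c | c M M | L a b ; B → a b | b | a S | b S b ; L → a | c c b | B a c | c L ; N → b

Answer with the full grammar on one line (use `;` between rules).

Generating nonterminals: {B, L, M, N, S}.
Reachable from S after that: {B, L, M, S}.
Removed useless symbols: {N} and every production mentioning them.

S → a | B | c M; M → a c | c M M | L a b; B → a b | b | a S | b S b; L → a | c c b | B a c | c L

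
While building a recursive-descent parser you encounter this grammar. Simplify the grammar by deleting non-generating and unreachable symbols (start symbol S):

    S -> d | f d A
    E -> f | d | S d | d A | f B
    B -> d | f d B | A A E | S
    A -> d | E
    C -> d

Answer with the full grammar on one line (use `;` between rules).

Generating nonterminals: {A, B, C, E, S}.
Reachable from S after that: {A, B, E, S}.
Removed useless symbols: {C} and every production mentioning them.

S -> d | f d A; E -> f | d | S d | d A | f B; B -> d | f d B | A A E | S; A -> d | E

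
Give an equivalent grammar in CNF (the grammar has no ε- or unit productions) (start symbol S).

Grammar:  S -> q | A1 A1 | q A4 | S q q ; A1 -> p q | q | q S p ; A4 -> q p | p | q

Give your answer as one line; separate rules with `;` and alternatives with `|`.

S -> q | A1 A1 | X1 A4 | S Y1; A1 -> X2 X1 | q | X1 Y2; A4 -> X1 X2 | p | q; X1 -> q; X2 -> p; Y1 -> X1 X1; Y2 -> S X2

Introduce a nonterminal for each terminal appearing in a rule of length ≥ 2: X1 → q, X2 → p.
Binarize each right-hand side of length ≥ 3 by chaining fresh nonterminals (Y1, Y2, …): affected rules were S → S X1 X1; A1 → X1 S X2.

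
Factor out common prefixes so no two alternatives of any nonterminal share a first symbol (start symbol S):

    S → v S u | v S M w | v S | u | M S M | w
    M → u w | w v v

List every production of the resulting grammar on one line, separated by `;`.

S has alternatives sharing prefix 'v S': factor to S → v S S' with S' → u | M w | ε.

S → u | M S M | w | v S S'; M → u w | w v v; S' → u | M w | ε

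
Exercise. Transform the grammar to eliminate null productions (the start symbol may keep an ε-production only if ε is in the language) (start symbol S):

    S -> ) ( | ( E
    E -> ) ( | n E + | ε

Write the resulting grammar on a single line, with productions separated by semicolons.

The nullable symbols are {E}.
ε ∉ L(G), so no ε-production is kept.
Add the nullable-subset variants: S → ( E gives ( E | (. E → n E + gives n E + | n +.

S -> ) ( | ( E | (; E -> ) ( | n E + | n +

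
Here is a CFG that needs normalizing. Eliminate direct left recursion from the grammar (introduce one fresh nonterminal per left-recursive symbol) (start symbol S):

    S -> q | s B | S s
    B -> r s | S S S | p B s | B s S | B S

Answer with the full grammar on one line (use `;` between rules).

S, B are directly left-recursive.
For S: α = {s}, β = {q, s B}. Rewrite as S → β S' and S' → α S' | ε.
For B: α = {s S, S}, β = {r s, S S S, p B s}. Rewrite as B → β B' and B' → α B' | ε.

S -> q S' | s B S'; B -> r s B' | S S S B' | p B s B'; S' -> s S' | ε; B' -> s S B' | S B' | ε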